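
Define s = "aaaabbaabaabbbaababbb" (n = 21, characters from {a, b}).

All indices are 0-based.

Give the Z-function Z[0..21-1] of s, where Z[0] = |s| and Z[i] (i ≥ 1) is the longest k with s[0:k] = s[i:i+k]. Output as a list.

Z[0]=21
i=1: i≥r, start 0; Z[1]=3 scan→box=[1,4)
i=2: min(r-i=2, Z[1]=3)=2; Z[2]=2
i=3: min(r-i=1, Z[2]=2)=1; Z[3]=1
i=4: i≥r, start 0; Z[4]=0
i=5: i≥r, start 0; Z[5]=0
i=6: i≥r, start 0; Z[6]=2 scan→box=[6,8)
i=7: min(r-i=1, Z[1]=3)=1; Z[7]=1
i=8: i≥r, start 0; Z[8]=0
i=9: i≥r, start 0; Z[9]=2 scan→box=[9,11)
i=10: min(r-i=1, Z[1]=3)=1; Z[10]=1
i=11: i≥r, start 0; Z[11]=0
i=12: i≥r, start 0; Z[12]=0
i=13: i≥r, start 0; Z[13]=0
i=14: i≥r, start 0; Z[14]=2 scan→box=[14,16)
i=15: min(r-i=1, Z[1]=3)=1; Z[15]=1
i=16: i≥r, start 0; Z[16]=0
i=17: i≥r, start 0; Z[17]=1 scan→box=[17,18)
i=18: i≥r, start 0; Z[18]=0
i=19: i≥r, start 0; Z[19]=0
i=20: i≥r, start 0; Z[20]=0

[21, 3, 2, 1, 0, 0, 2, 1, 0, 2, 1, 0, 0, 0, 2, 1, 0, 1, 0, 0, 0]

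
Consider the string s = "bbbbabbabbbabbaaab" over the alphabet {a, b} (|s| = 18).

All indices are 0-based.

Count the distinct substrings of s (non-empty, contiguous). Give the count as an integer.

120

rank | idx | suffix
   0 |  14 | aaab
   1 |  15 | aab
   2 |  16 | ab
   3 |  11 | abbaaab
   4 |   4 | abbabbbabbaaab
   5 |   7 | abbbabbaaab
   6 |  17 | b
   7 |  13 | baaab
   8 |  10 | babbaaab
   9 |   3 | babbabbbabbaaab
  10 |   6 | babbbabbaaab
  11 |  12 | bbaaab
  12 |   9 | bbabbaaab
  13 |   2 | bbabbabbbabbaaab
  14 |   5 | bbabbbabbaaab
  15 |   8 | bbbabbaaab
  16 |   1 | bbbabbabbbabbaaab
  17 |   0 | bbbbabbabbbabbaaab

SA = [14, 15, 16, 11, 4, 7, 17, 13, 10, 3, 6, 12, 9, 2, 5, 8, 1, 0]
rank  pair      lcp
   1  s[14:],s[15:]  2  'aa'
   2  s[15:],s[16:]  1  'a'
   3  s[16:],s[11:]  2  'ab'
   4  s[11:],s[4:]  4  'abba'
   5  s[4:],s[7:]  3  'abb'
   6  s[7:],s[17:]  0  ''
   7  s[17:],s[13:]  1  'b'
   8  s[13:],s[10:]  2  'ba'
   9  s[10:],s[3:]  5  'babba'
  10  s[3:],s[6:]  4  'babb'
  11  s[6:],s[12:]  1  'b'
  12  s[12:],s[9:]  3  'bba'
  13  s[9:],s[2:]  6  'bbabba'
  14  s[2:],s[5:]  5  'bbabb'
  15  s[5:],s[8:]  2  'bb'
  16  s[8:],s[1:]  7  'bbbabba'
  17  s[1:],s[0:]  3  'bbb'

n(n+1)/2 = 18·19/2 = 171
Σ LCP = 0 + 2 + 1 + 2 + 4 + 3 + 0 + 1 + 2 + 5 + 4 + 1 + 3 + 6 + 5 + 2 + 7 + 3 = 51
distinct = 171 − 51 = 120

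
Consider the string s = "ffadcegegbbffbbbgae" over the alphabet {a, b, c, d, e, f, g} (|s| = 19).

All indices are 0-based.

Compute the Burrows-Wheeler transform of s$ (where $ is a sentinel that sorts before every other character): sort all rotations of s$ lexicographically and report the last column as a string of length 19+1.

rank  rotation              last
    0  $ffadcegegbbffbbbgae  e
    1  adcegegbbffbbbgae$ff  f
    2  ae$ffadcegegbbffbbbg  g
    3  bbbgae$ffadcegegbbff  f
    4  bbffbbbgae$ffadcegeg  g
    5  bbgae$ffadcegegbbffb  b
    6  bffbbbgae$ffadcegegb  b
    7  bgae$ffadcegegbbffbb  b
    8  cegegbbffbbbgae$ffad  d
    9  dcegegbbffbbbgae$ffa  a
   10  e$ffadcegegbbffbbbga  a
   11  egbbffbbbgae$ffadceg  g
   12  egegbbffbbbgae$ffadc  c
   13  fadcegegbbffbbbgae$f  f
   14  fbbbgae$ffadcegegbbf  f
   15  ffadcegegbbffbbbgae$  $
   16  ffbbbgae$ffadcegegbb  b
   17  gae$ffadcegegbbffbbb  b
   18  gbbffbbbgae$ffadcege  e
   19  gegbbffbbbgae$ffadce  e

efgfgbbbdaagcff$bbee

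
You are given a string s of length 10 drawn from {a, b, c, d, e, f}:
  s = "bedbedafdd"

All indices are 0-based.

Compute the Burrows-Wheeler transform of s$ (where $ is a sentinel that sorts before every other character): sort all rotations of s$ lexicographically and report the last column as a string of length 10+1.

ddd$deefbba

rank  rotation     last
    0  $bedbedafdd  d
    1  afdd$bedbed  d
    2  bedafdd$bed  d
    3  bedbedafdd$  $
    4  d$bedbedafd  d
    5  dafdd$bedbe  e
    6  dbedafdd$be  e
    7  dd$bedbedaf  f
    8  edafdd$bedb  b
    9  edbedafdd$b  b
   10  fdd$bedbeda  a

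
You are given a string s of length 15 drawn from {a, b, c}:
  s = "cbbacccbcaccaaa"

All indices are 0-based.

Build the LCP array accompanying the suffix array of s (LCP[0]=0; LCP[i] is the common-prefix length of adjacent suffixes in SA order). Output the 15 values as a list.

sorted suffixes:
  #0 SA[0]=14  'a'
  #1 SA[1]=13  'aa'
  #2 SA[2]=12  'aaa'
  #3 SA[3]=9  'accaaa'
  #4 SA[4]=3  'acccbcaccaaa'
  #5 SA[5]=2  'bacccbcaccaaa'
  #6 SA[6]=1  'bbacccbcaccaaa'
  #7 SA[7]=7  'bcaccaaa'
  #8 SA[8]=11  'caaa'
  #9 SA[9]=8  'caccaaa'
  #10 SA[10]=0  'cbbacccbcaccaaa'
  #11 SA[11]=6  'cbcaccaaa'
  #12 SA[12]=10  'ccaaa'
  #13 SA[13]=5  'ccbcaccaaa'
  #14 SA[14]=4  'cccbcaccaaa'

SA = [14, 13, 12, 9, 3, 2, 1, 7, 11, 8, 0, 6, 10, 5, 4]
[i] adj suffixes → lcp
  [1] 14/13 → 1 ('a')
  [2] 13/12 → 2 ('aa')
  [3] 12/9 → 1 ('a')
  [4] 9/3 → 3 ('acc')
  [5] 3/2 → 0 ('')
  [6] 2/1 → 1 ('b')
  [7] 1/7 → 1 ('b')
  [8] 7/11 → 0 ('')
  [9] 11/8 → 2 ('ca')
  [10] 8/0 → 1 ('c')
  [11] 0/6 → 2 ('cb')
  [12] 6/10 → 1 ('c')
  [13] 10/5 → 2 ('cc')
  [14] 5/4 → 2 ('cc')

[0, 1, 2, 1, 3, 0, 1, 1, 0, 2, 1, 2, 1, 2, 2]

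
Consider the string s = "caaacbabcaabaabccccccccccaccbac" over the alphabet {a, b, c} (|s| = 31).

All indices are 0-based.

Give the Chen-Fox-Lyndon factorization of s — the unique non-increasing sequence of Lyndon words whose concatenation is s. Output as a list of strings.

emit factor 1: 'c' (i=0, period=1)
emit factor 2: 'aaacbabcaabaabccccccccccaccbac' (i=1, period=30)

["c", "aaacbabcaabaabccccccccccaccbac"]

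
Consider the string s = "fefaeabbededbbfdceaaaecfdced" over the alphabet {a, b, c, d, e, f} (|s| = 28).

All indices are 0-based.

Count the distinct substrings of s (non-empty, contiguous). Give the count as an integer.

372

sorted suffixes:
  #0 SA[0]=18  'aaaecfdced'
  #1 SA[1]=19  'aaecfdced'
  #2 SA[2]=5  'abbededbbfdceaaaecfdced'
  #3 SA[3]=3  'aeabbededbbfdceaaaecfdced'
  #4 SA[4]=20  'aecfdced'
  #5 SA[5]=6  'bbededbbfdceaaaecfdced'
  #6 SA[6]=12  'bbfdceaaaecfdced'
  #7 SA[7]=7  'bededbbfdceaaaecfdced'
  #8 SA[8]=13  'bfdceaaaecfdced'
  #9 SA[9]=16  'ceaaaecfdced'
  #10 SA[10]=25  'ced'
  #11 SA[11]=22  'cfdced'
  #12 SA[12]=27  'd'
  #13 SA[13]=11  'dbbfdceaaaecfdced'
  #14 SA[14]=15  'dceaaaecfdced'
  #15 SA[15]=24  'dced'
  #16 SA[16]=9  'dedbbfdceaaaecfdced'
  #17 SA[17]=17  'eaaaecfdced'
  #18 SA[18]=4  'eabbededbbfdceaaaecfdced'
  #19 SA[19]=21  'ecfdced'
  #20 SA[20]=26  'ed'
  #21 SA[21]=10  'edbbfdceaaaecfdced'
  #22 SA[22]=8  'ededbbfdceaaaecfdced'
  #23 SA[23]=1  'efaeabbededbbfdceaaaecfdced'
  #24 SA[24]=2  'faeabbededbbfdceaaaecfdced'
  #25 SA[25]=14  'fdceaaaecfdced'
  #26 SA[26]=23  'fdced'
  #27 SA[27]=0  'fefaeabbededbbfdceaaaecfdced'

SA = [18, 19, 5, 3, 20, 6, 12, 7, 13, 16, 25, 22, 27, 11, 15, 24, 9, 17, 4, 21, 26, 10, 8, 1, 2, 14, 23, 0]
[i] adj suffixes → lcp
  [1] 18/19 → 2 ('aa')
  [2] 19/5 → 1 ('a')
  [3] 5/3 → 1 ('a')
  [4] 3/20 → 2 ('ae')
  [5] 20/6 → 0 ('')
  [6] 6/12 → 2 ('bb')
  [7] 12/7 → 1 ('b')
  [8] 7/13 → 1 ('b')
  [9] 13/16 → 0 ('')
  [10] 16/25 → 2 ('ce')
  [11] 25/22 → 1 ('c')
  [12] 22/27 → 0 ('')
  [13] 27/11 → 1 ('d')
  [14] 11/15 → 1 ('d')
  [15] 15/24 → 3 ('dce')
  [16] 24/9 → 1 ('d')
  [17] 9/17 → 0 ('')
  [18] 17/4 → 2 ('ea')
  [19] 4/21 → 1 ('e')
  [20] 21/26 → 1 ('e')
  [21] 26/10 → 2 ('ed')
  [22] 10/8 → 2 ('ed')
  [23] 8/1 → 1 ('e')
  [24] 1/2 → 0 ('')
  [25] 2/14 → 1 ('f')
  [26] 14/23 → 4 ('fdce')
  [27] 23/0 → 1 ('f')

n(n+1)/2 = 28·29/2 = 406
Σ LCP = 0 + 2 + 1 + 1 + 2 + 0 + 2 + 1 + 1 + 0 + 2 + 1 + 0 + 1 + 1 + 3 + 1 + 0 + 2 + 1 + 1 + 2 + 2 + 1 + 0 + 1 + 4 + 1 = 34
distinct = 406 − 34 = 372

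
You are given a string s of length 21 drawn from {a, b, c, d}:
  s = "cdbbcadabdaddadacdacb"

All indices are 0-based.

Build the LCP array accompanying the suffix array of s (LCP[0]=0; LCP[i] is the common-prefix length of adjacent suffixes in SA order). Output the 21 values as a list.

rank | idx | suffix
   0 |   7 | abdaddadacdacb
   1 |  18 | acb
   2 |  15 | acdacb
   3 |   5 | adabdaddadacdacb
   4 |  13 | adacdacb
   5 |  10 | addadacdacb
   6 |  20 | b
   7 |   2 | bbcadabdaddadacdacb
   8 |   3 | bcadabdaddadacdacb
   9 |   8 | bdaddadacdacb
  10 |   4 | cadabdaddadacdacb
  11 |  19 | cb
  12 |  16 | cdacb
  13 |   0 | cdbbcadabdaddadacdacb
  14 |   6 | dabdaddadacdacb
  15 |  17 | dacb
  16 |  14 | dacdacb
  17 |  12 | dadacdacb
  18 |   9 | daddadacdacb
  19 |   1 | dbbcadabdaddadacdacb
  20 |  11 | ddadacdacb

SA = [7, 18, 15, 5, 13, 10, 20, 2, 3, 8, 4, 19, 16, 0, 6, 17, 14, 12, 9, 1, 11]
i: (SA[i-1],SA[i]) lcp shared
  1: (7,18) 1 'a'
  2: (18,15) 2 'ac'
  3: (15,5) 1 'a'
  4: (5,13) 3 'ada'
  5: (13,10) 2 'ad'
  6: (10,20) 0 ''
  7: (20,2) 1 'b'
  8: (2,3) 1 'b'
  9: (3,8) 1 'b'
  10: (8,4) 0 ''
  11: (4,19) 1 'c'
  12: (19,16) 1 'c'
  13: (16,0) 2 'cd'
  14: (0,6) 0 ''
  15: (6,17) 2 'da'
  16: (17,14) 3 'dac'
  17: (14,12) 2 'da'
  18: (12,9) 3 'dad'
  19: (9,1) 1 'd'
  20: (1,11) 1 'd'

[0, 1, 2, 1, 3, 2, 0, 1, 1, 1, 0, 1, 1, 2, 0, 2, 3, 2, 3, 1, 1]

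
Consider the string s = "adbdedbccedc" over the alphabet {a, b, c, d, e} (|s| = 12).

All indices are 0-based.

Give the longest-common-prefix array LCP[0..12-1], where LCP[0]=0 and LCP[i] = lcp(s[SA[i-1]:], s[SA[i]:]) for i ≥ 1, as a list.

rank→(start, suffix):
  0 → (0, 'adbdedbccedc')
  1 → (6, 'bccedc')
  2 → (2, 'bdedbccedc')
  3 → (11, 'c')
  4 → (7, 'ccedc')
  5 → (8, 'cedc')
  6 → (5, 'dbccedc')
  7 → (1, 'dbdedbccedc')
  8 → (10, 'dc')
  9 → (3, 'dedbccedc')
  10 → (4, 'edbccedc')
  11 → (9, 'edc')

SA = [0, 6, 2, 11, 7, 8, 5, 1, 10, 3, 4, 9]
i: (SA[i-1],SA[i]) lcp shared
  1: (0,6) 0 ''
  2: (6,2) 1 'b'
  3: (2,11) 0 ''
  4: (11,7) 1 'c'
  5: (7,8) 1 'c'
  6: (8,5) 0 ''
  7: (5,1) 2 'db'
  8: (1,10) 1 'd'
  9: (10,3) 1 'd'
  10: (3,4) 0 ''
  11: (4,9) 2 'ed'

[0, 0, 1, 0, 1, 1, 0, 2, 1, 1, 0, 2]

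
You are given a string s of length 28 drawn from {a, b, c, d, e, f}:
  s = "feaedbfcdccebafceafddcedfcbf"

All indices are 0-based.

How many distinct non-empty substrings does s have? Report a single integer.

rank | idx | suffix
   0 |   2 | aedbfcdccebafceafddcedfcbf
   1 |  13 | afceafddcedfcbf
   2 |  17 | afddcedfcbf
   3 |  12 | bafceafddcedfcbf
   4 |  26 | bf
   5 |   5 | bfcdccebafceafddcedfcbf
   6 |  25 | cbf
   7 |   9 | ccebafceafddcedfcbf
   8 |   7 | cdccebafceafddcedfcbf
   9 |  15 | ceafddcedfcbf
  10 |  10 | cebafceafddcedfcbf
  11 |  21 | cedfcbf
  12 |   4 | dbfcdccebafceafddcedfcbf
  13 |   8 | dccebafceafddcedfcbf
  14 |  20 | dcedfcbf
  15 |  19 | ddcedfcbf
  16 |  23 | dfcbf
  17 |   1 | eaedbfcdccebafceafddcedfcbf
  18 |  16 | eafddcedfcbf
  19 |  11 | ebafceafddcedfcbf
  20 |   3 | edbfcdccebafceafddcedfcbf
  21 |  22 | edfcbf
  22 |  27 | f
  23 |  24 | fcbf
  24 |   6 | fcdccebafceafddcedfcbf
  25 |  14 | fceafddcedfcbf
  26 |  18 | fddcedfcbf
  27 |   0 | feaedbfcdccebafceafddcedfcbf

SA = [2, 13, 17, 12, 26, 5, 25, 9, 7, 15, 10, 21, 4, 8, 20, 19, 23, 1, 16, 11, 3, 22, 27, 24, 6, 14, 18, 0]
rank  pair      lcp
   1  s[2:],s[13:]  1  'a'
   2  s[13:],s[17:]  2  'af'
   3  s[17:],s[12:]  0  ''
   4  s[12:],s[26:]  1  'b'
   5  s[26:],s[5:]  2  'bf'
   6  s[5:],s[25:]  0  ''
   7  s[25:],s[9:]  1  'c'
   8  s[9:],s[7:]  1  'c'
   9  s[7:],s[15:]  1  'c'
  10  s[15:],s[10:]  2  'ce'
  11  s[10:],s[21:]  2  'ce'
  12  s[21:],s[4:]  0  ''
  13  s[4:],s[8:]  1  'd'
  14  s[8:],s[20:]  2  'dc'
  15  s[20:],s[19:]  1  'd'
  16  s[19:],s[23:]  1  'd'
  17  s[23:],s[1:]  0  ''
  18  s[1:],s[16:]  2  'ea'
  19  s[16:],s[11:]  1  'e'
  20  s[11:],s[3:]  1  'e'
  21  s[3:],s[22:]  2  'ed'
  22  s[22:],s[27:]  0  ''
  23  s[27:],s[24:]  1  'f'
  24  s[24:],s[6:]  2  'fc'
  25  s[6:],s[14:]  2  'fc'
  26  s[14:],s[18:]  1  'f'
  27  s[18:],s[0:]  1  'f'

n(n+1)/2 = 28·29/2 = 406
Σ LCP = 0 + 1 + 2 + 0 + 1 + 2 + 0 + 1 + 1 + 1 + 2 + 2 + 0 + 1 + 2 + 1 + 1 + 0 + 2 + 1 + 1 + 2 + 0 + 1 + 2 + 2 + 1 + 1 = 31
distinct = 406 − 31 = 375

375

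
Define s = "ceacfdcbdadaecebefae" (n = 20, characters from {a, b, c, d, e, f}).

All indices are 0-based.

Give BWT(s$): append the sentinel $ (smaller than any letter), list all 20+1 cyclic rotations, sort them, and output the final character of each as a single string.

eedfdced$eabafaccabec

rank  rotation               last
    0  $ceacfdcbdadaecebefae  e
    1  acfdcbdadaecebefae$ce  e
    2  adaecebefae$ceacfdcbd  d
    3  ae$ceacfdcbdadaecebef  f
    4  aecebefae$ceacfdcbdad  d
    5  bdadaecebefae$ceacfdc  c
    6  befae$ceacfdcbdadaece  e
    7  cbdadaecebefae$ceacfd  d
    8  ceacfdcbdadaecebefae$  $
    9  cebefae$ceacfdcbdadae  e
   10  cfdcbdadaecebefae$cea  a
   11  dadaecebefae$ceacfdcb  b
   12  daecebefae$ceacfdcbda  a
   13  dcbdadaecebefae$ceacf  f
   14  e$ceacfdcbdadaecebefa  a
   15  eacfdcbdadaecebefae$c  c
   16  ebefae$ceacfdcbdadaec  c
   17  ecebefae$ceacfdcbdada  a
   18  efae$ceacfdcbdadaeceb  b
   19  fae$ceacfdcbdadaecebe  e
   20  fdcbdadaecebefae$ceac  c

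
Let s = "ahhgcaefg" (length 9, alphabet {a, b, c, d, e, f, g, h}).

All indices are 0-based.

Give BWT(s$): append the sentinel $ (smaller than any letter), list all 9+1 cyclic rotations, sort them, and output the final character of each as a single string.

gc$gaefhha

rank  rotation    last
    0  $ahhgcaefg  g
    1  aefg$ahhgc  c
    2  ahhgcaefg$  $
    3  caefg$ahhg  g
    4  efg$ahhgca  a
    5  fg$ahhgcae  e
    6  g$ahhgcaef  f
    7  gcaefg$ahh  h
    8  hgcaefg$ah  h
    9  hhgcaefg$a  a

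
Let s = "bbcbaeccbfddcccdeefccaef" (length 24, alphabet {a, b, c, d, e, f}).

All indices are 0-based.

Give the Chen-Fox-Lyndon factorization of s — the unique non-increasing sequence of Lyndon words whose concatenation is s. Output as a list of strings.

["bbc", "b", "aeccbfddcccdeefccaef"]

emit factor 1: 'bbc' (i=0, period=3)
emit factor 2: 'b' (i=3, period=1)
emit factor 3: 'aeccbfddcccdeefccaef' (i=4, period=20)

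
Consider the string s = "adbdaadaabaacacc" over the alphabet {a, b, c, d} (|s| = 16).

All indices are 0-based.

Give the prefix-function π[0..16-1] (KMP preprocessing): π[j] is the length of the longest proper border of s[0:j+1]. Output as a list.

π[0] = 0
j=1 s[j]='d': π[1]=0 (border '')
j=2 s[j]='b': π[2]=0 (border '')
j=3 s[j]='d': π[3]=0 (border '')
j=4 s[j]='a': π[4]=1 (border 'a')
j=5 s[j]='a': k: 1→0; π[5]=1 (border 'a')
j=6 s[j]='d': π[6]=2 (border 'ad')
j=7 s[j]='a': k: 2→0; π[7]=1 (border 'a')
j=8 s[j]='a': k: 1→0; π[8]=1 (border 'a')
j=9 s[j]='b': k: 1→0; π[9]=0 (border '')
j=10 s[j]='a': π[10]=1 (border 'a')
j=11 s[j]='a': k: 1→0; π[11]=1 (border 'a')
j=12 s[j]='c': k: 1→0; π[12]=0 (border '')
j=13 s[j]='a': π[13]=1 (border 'a')
j=14 s[j]='c': k: 1→0; π[14]=0 (border '')
j=15 s[j]='c': π[15]=0 (border '')

[0, 0, 0, 0, 1, 1, 2, 1, 1, 0, 1, 1, 0, 1, 0, 0]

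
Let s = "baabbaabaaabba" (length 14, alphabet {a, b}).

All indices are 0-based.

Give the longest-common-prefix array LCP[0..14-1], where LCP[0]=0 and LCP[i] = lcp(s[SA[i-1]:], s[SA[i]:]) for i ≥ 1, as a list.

rank→(start, suffix):
  0 → (13, 'a')
  1 → (8, 'aaabba')
  2 → (5, 'aabaaabba')
  3 → (9, 'aabba')
  4 → (1, 'aabbaabaaabba')
  5 → (6, 'abaaabba')
  6 → (10, 'abba')
  7 → (2, 'abbaabaaabba')
  8 → (12, 'ba')
  9 → (7, 'baaabba')
  10 → (4, 'baabaaabba')
  11 → (0, 'baabbaabaaabba')
  12 → (11, 'bba')
  13 → (3, 'bbaabaaabba')

SA = [13, 8, 5, 9, 1, 6, 10, 2, 12, 7, 4, 0, 11, 3]
rank  pair      lcp
   1  s[13:],s[8:]  1  'a'
   2  s[8:],s[5:]  2  'aa'
   3  s[5:],s[9:]  3  'aab'
   4  s[9:],s[1:]  5  'aabba'
   5  s[1:],s[6:]  1  'a'
   6  s[6:],s[10:]  2  'ab'
   7  s[10:],s[2:]  4  'abba'
   8  s[2:],s[12:]  0  ''
   9  s[12:],s[7:]  2  'ba'
  10  s[7:],s[4:]  3  'baa'
  11  s[4:],s[0:]  4  'baab'
  12  s[0:],s[11:]  1  'b'
  13  s[11:],s[3:]  3  'bba'

[0, 1, 2, 3, 5, 1, 2, 4, 0, 2, 3, 4, 1, 3]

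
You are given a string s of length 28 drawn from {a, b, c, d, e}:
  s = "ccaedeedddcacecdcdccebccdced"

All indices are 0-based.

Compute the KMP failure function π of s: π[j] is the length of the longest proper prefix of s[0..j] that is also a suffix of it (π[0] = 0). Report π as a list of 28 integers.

π[0] = 0
j=1 s[j]='c': π[1]=1 (border 'c')
j=2 s[j]='a': k: 1→0; π[2]=0 (border '')
j=3 s[j]='e': π[3]=0 (border '')
j=4 s[j]='d': π[4]=0 (border '')
j=5 s[j]='e': π[5]=0 (border '')
j=6 s[j]='e': π[6]=0 (border '')
j=7 s[j]='d': π[7]=0 (border '')
j=8 s[j]='d': π[8]=0 (border '')
j=9 s[j]='d': π[9]=0 (border '')
j=10 s[j]='c': π[10]=1 (border 'c')
j=11 s[j]='a': k: 1→0; π[11]=0 (border '')
j=12 s[j]='c': π[12]=1 (border 'c')
j=13 s[j]='e': k: 1→0; π[13]=0 (border '')
j=14 s[j]='c': π[14]=1 (border 'c')
j=15 s[j]='d': k: 1→0; π[15]=0 (border '')
j=16 s[j]='c': π[16]=1 (border 'c')
j=17 s[j]='d': k: 1→0; π[17]=0 (border '')
j=18 s[j]='c': π[18]=1 (border 'c')
j=19 s[j]='c': π[19]=2 (border 'cc')
j=20 s[j]='e': k: 2→1→0; π[20]=0 (border '')
j=21 s[j]='b': π[21]=0 (border '')
j=22 s[j]='c': π[22]=1 (border 'c')
j=23 s[j]='c': π[23]=2 (border 'cc')
j=24 s[j]='d': k: 2→1→0; π[24]=0 (border '')
j=25 s[j]='c': π[25]=1 (border 'c')
j=26 s[j]='e': k: 1→0; π[26]=0 (border '')
j=27 s[j]='d': π[27]=0 (border '')

[0, 1, 0, 0, 0, 0, 0, 0, 0, 0, 1, 0, 1, 0, 1, 0, 1, 0, 1, 2, 0, 0, 1, 2, 0, 1, 0, 0]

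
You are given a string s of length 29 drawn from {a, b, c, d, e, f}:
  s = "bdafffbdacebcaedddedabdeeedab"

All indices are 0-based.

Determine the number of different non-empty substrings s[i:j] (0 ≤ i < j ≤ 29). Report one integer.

396

sorted suffixes:
  #0 SA[0]=27  'ab'
  #1 SA[1]=20  'abdeeedab'
  #2 SA[2]=8  'acebcaedddedabdeeedab'
  #3 SA[3]=13  'aedddedabdeeedab'
  #4 SA[4]=2  'afffbdacebcaedddedabdeeedab'
  #5 SA[5]=28  'b'
  #6 SA[6]=11  'bcaedddedabdeeedab'
  #7 SA[7]=6  'bdacebcaedddedabdeeedab'
  #8 SA[8]=0  'bdafffbdacebcaedddedabdeeedab'
  #9 SA[9]=21  'bdeeedab'
  #10 SA[10]=12  'caedddedabdeeedab'
  #11 SA[11]=9  'cebcaedddedabdeeedab'
  #12 SA[12]=26  'dab'
  #13 SA[13]=19  'dabdeeedab'
  #14 SA[14]=7  'dacebcaedddedabdeeedab'
  #15 SA[15]=1  'dafffbdacebcaedddedabdeeedab'
  #16 SA[16]=15  'dddedabdeeedab'
  #17 SA[17]=16  'ddedabdeeedab'
  #18 SA[18]=17  'dedabdeeedab'
  #19 SA[19]=22  'deeedab'
  #20 SA[20]=10  'ebcaedddedabdeeedab'
  #21 SA[21]=25  'edab'
  #22 SA[22]=18  'edabdeeedab'
  #23 SA[23]=14  'edddedabdeeedab'
  #24 SA[24]=24  'eedab'
  #25 SA[25]=23  'eeedab'
  #26 SA[26]=5  'fbdacebcaedddedabdeeedab'
  #27 SA[27]=4  'ffbdacebcaedddedabdeeedab'
  #28 SA[28]=3  'fffbdacebcaedddedabdeeedab'

SA = [27, 20, 8, 13, 2, 28, 11, 6, 0, 21, 12, 9, 26, 19, 7, 1, 15, 16, 17, 22, 10, 25, 18, 14, 24, 23, 5, 4, 3]
[i] adj suffixes → lcp
  [1] 27/20 → 2 ('ab')
  [2] 20/8 → 1 ('a')
  [3] 8/13 → 1 ('a')
  [4] 13/2 → 1 ('a')
  [5] 2/28 → 0 ('')
  [6] 28/11 → 1 ('b')
  [7] 11/6 → 1 ('b')
  [8] 6/0 → 3 ('bda')
  [9] 0/21 → 2 ('bd')
  [10] 21/12 → 0 ('')
  [11] 12/9 → 1 ('c')
  [12] 9/26 → 0 ('')
  [13] 26/19 → 3 ('dab')
  [14] 19/7 → 2 ('da')
  [15] 7/1 → 2 ('da')
  [16] 1/15 → 1 ('d')
  [17] 15/16 → 2 ('dd')
  [18] 16/17 → 1 ('d')
  [19] 17/22 → 2 ('de')
  [20] 22/10 → 0 ('')
  [21] 10/25 → 1 ('e')
  [22] 25/18 → 4 ('edab')
  [23] 18/14 → 2 ('ed')
  [24] 14/24 → 1 ('e')
  [25] 24/23 → 2 ('ee')
  [26] 23/5 → 0 ('')
  [27] 5/4 → 1 ('f')
  [28] 4/3 → 2 ('ff')

n(n+1)/2 = 29·30/2 = 435
Σ LCP = 0 + 2 + 1 + 1 + 1 + 0 + 1 + 1 + 3 + 2 + 0 + 1 + 0 + 3 + 2 + 2 + 1 + 2 + 1 + 2 + 0 + 1 + 4 + 2 + 1 + 2 + 0 + 1 + 2 = 39
distinct = 435 − 39 = 396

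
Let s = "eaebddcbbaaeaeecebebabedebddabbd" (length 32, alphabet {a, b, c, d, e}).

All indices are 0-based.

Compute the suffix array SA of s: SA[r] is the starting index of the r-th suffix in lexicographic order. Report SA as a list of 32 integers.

rank→(start, suffix):
  0 → (9, 'aaeaeecebebabedebddabbd')
  1 → (28, 'abbd')
  2 → (20, 'abedebddabbd')
  3 → (10, 'aeaeecebebabedebddabbd')
  4 → (1, 'aebddcbbaaeaeecebebabedebddabbd')
  5 → (12, 'aeecebebabedebddabbd')
  6 → (8, 'baaeaeecebebabedebddabbd')
  7 → (19, 'babedebddabbd')
  8 → (7, 'bbaaeaeecebebabedebddabbd')
  9 → (29, 'bbd')
  10 → (30, 'bd')
  11 → (25, 'bddabbd')
  12 → (3, 'bddcbbaaeaeecebebabedebddabbd')
  13 → (17, 'bebabedebddabbd')
  14 → (21, 'bedebddabbd')
  15 → (6, 'cbbaaeaeecebebabedebddabbd')
  16 → (15, 'cebebabedebddabbd')
  17 → (31, 'd')
  18 → (27, 'dabbd')
  19 → (5, 'dcbbaaeaeecebebabedebddabbd')
  20 → (26, 'ddabbd')
  21 → (4, 'ddcbbaaeaeecebebabedebddabbd')
  22 → (23, 'debddabbd')
  23 → (0, 'eaebddcbbaaeaeecebebabedebddabbd')
  24 → (11, 'eaeecebebabedebddabbd')
  25 → (18, 'ebabedebddabbd')
  26 → (24, 'ebddabbd')
  27 → (2, 'ebddcbbaaeaeecebebabedebddabbd')
  28 → (16, 'ebebabedebddabbd')
  29 → (14, 'ecebebabedebddabbd')
  30 → (22, 'edebddabbd')
  31 → (13, 'eecebebabedebddabbd')

[9, 28, 20, 10, 1, 12, 8, 19, 7, 29, 30, 25, 3, 17, 21, 6, 15, 31, 27, 5, 26, 4, 23, 0, 11, 18, 24, 2, 16, 14, 22, 13]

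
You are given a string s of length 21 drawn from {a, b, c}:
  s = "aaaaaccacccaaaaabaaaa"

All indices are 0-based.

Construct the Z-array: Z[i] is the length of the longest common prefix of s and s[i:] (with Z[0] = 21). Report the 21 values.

Z[0]=21
i=1: i≥r, start 0; Z[1]=4 scan→box=[1,5)
i=2: min(r-i=3, Z[1]=4)=3; Z[2]=3
i=3: min(r-i=2, Z[2]=3)=2; Z[3]=2
i=4: min(r-i=1, Z[3]=2)=1; Z[4]=1
i=5: i≥r, start 0; Z[5]=0
i=6: i≥r, start 0; Z[6]=0
i=7: i≥r, start 0; Z[7]=1 scan→box=[7,8)
i=8: i≥r, start 0; Z[8]=0
i=9: i≥r, start 0; Z[9]=0
i=10: i≥r, start 0; Z[10]=0
i=11: i≥r, start 0; Z[11]=5 scan→box=[11,16)
i=12: min(r-i=4, Z[1]=4)=4; Z[12]=4
i=13: min(r-i=3, Z[2]=3)=3; Z[13]=3
i=14: min(r-i=2, Z[3]=2)=2; Z[14]=2
i=15: min(r-i=1, Z[4]=1)=1; Z[15]=1
i=16: i≥r, start 0; Z[16]=0
i=17: i≥r, start 0; Z[17]=4 scan→box=[17,21)
i=18: min(r-i=3, Z[1]=4)=3; Z[18]=3
i=19: min(r-i=2, Z[2]=3)=2; Z[19]=2
i=20: min(r-i=1, Z[3]=2)=1; Z[20]=1

[21, 4, 3, 2, 1, 0, 0, 1, 0, 0, 0, 5, 4, 3, 2, 1, 0, 4, 3, 2, 1]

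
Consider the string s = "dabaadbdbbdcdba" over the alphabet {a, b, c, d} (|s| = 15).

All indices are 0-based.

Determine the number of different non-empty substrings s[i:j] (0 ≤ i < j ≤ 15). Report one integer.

105

rank→(start, suffix):
  0 → (14, 'a')
  1 → (3, 'aadbdbbdcdba')
  2 → (1, 'abaadbdbbdcdba')
  3 → (4, 'adbdbbdcdba')
  4 → (13, 'ba')
  5 → (2, 'baadbdbbdcdba')
  6 → (8, 'bbdcdba')
  7 → (6, 'bdbbdcdba')
  8 → (9, 'bdcdba')
  9 → (11, 'cdba')
  10 → (0, 'dabaadbdbbdcdba')
  11 → (12, 'dba')
  12 → (7, 'dbbdcdba')
  13 → (5, 'dbdbbdcdba')
  14 → (10, 'dcdba')

SA = [14, 3, 1, 4, 13, 2, 8, 6, 9, 11, 0, 12, 7, 5, 10]
i: (SA[i-1],SA[i]) lcp shared
  1: (14,3) 1 'a'
  2: (3,1) 1 'a'
  3: (1,4) 1 'a'
  4: (4,13) 0 ''
  5: (13,2) 2 'ba'
  6: (2,8) 1 'b'
  7: (8,6) 1 'b'
  8: (6,9) 2 'bd'
  9: (9,11) 0 ''
  10: (11,0) 0 ''
  11: (0,12) 1 'd'
  12: (12,7) 2 'db'
  13: (7,5) 2 'db'
  14: (5,10) 1 'd'

n(n+1)/2 = 15·16/2 = 120
Σ LCP = 0 + 1 + 1 + 1 + 0 + 2 + 1 + 1 + 2 + 0 + 0 + 1 + 2 + 2 + 1 = 15
distinct = 120 − 15 = 105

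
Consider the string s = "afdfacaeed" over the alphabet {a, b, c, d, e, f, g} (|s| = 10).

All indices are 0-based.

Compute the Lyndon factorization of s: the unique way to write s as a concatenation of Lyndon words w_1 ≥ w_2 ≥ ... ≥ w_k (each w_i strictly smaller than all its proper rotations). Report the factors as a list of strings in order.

["afdf", "acaeed"]

emit factor 1: 'afdf' (i=0, period=4)
emit factor 2: 'acaeed' (i=4, period=6)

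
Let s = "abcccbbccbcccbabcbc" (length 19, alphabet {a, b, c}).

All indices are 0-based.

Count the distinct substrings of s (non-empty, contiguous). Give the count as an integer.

rank | idx | suffix
   0 |  14 | abcbc
   1 |   0 | abcccbbccbcccbabcbc
   2 |  13 | babcbc
   3 |   5 | bbccbcccbabcbc
   4 |  17 | bc
   5 |  15 | bcbc
   6 |   6 | bccbcccbabcbc
   7 |   9 | bcccbabcbc
   8 |   1 | bcccbbccbcccbabcbc
   9 |  18 | c
  10 |  12 | cbabcbc
  11 |   4 | cbbccbcccbabcbc
  12 |  16 | cbc
  13 |   8 | cbcccbabcbc
  14 |  11 | ccbabcbc
  15 |   3 | ccbbccbcccbabcbc
  16 |   7 | ccbcccbabcbc
  17 |  10 | cccbabcbc
  18 |   2 | cccbbccbcccbabcbc

SA = [14, 0, 13, 5, 17, 15, 6, 9, 1, 18, 12, 4, 16, 8, 11, 3, 7, 10, 2]
i: (SA[i-1],SA[i]) lcp shared
  1: (14,0) 3 'abc'
  2: (0,13) 0 ''
  3: (13,5) 1 'b'
  4: (5,17) 1 'b'
  5: (17,15) 2 'bc'
  6: (15,6) 2 'bc'
  7: (6,9) 3 'bcc'
  8: (9,1) 5 'bcccb'
  9: (1,18) 0 ''
  10: (18,12) 1 'c'
  11: (12,4) 2 'cb'
  12: (4,16) 2 'cb'
  13: (16,8) 3 'cbc'
  14: (8,11) 1 'c'
  15: (11,3) 3 'ccb'
  16: (3,7) 3 'ccb'
  17: (7,10) 2 'cc'
  18: (10,2) 4 'cccb'

n(n+1)/2 = 19·20/2 = 190
Σ LCP = 0 + 3 + 0 + 1 + 1 + 2 + 2 + 3 + 5 + 0 + 1 + 2 + 2 + 3 + 1 + 3 + 3 + 2 + 4 = 38
distinct = 190 − 38 = 152

152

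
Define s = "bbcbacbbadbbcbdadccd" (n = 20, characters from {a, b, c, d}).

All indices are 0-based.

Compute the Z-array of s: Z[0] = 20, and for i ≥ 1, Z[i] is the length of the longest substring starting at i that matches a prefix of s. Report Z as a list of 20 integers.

[20, 1, 0, 1, 0, 0, 2, 1, 0, 0, 4, 1, 0, 1, 0, 0, 0, 0, 0, 0]

Z[0]=20
i=1: outside box; Z[1]=1 grow→box=[1,2)
i=2: outside box; Z[2]=0
i=3: outside box; Z[3]=1 grow→box=[3,4)
i=4: outside box; Z[4]=0
i=5: outside box; Z[5]=0
i=6: outside box; Z[6]=2 grow→box=[6,8)
i=7: min(r-i=1, Z[1]=1)=1; Z[7]=1
i=8: outside box; Z[8]=0
i=9: outside box; Z[9]=0
i=10: outside box; Z[10]=4 grow→box=[10,14)
i=11: min(r-i=3, Z[1]=1)=1; Z[11]=1
i=12: min(r-i=2, Z[2]=0)=0; Z[12]=0
i=13: min(r-i=1, Z[3]=1)=1; Z[13]=1
i=14: outside box; Z[14]=0
i=15: outside box; Z[15]=0
i=16: outside box; Z[16]=0
i=17: outside box; Z[17]=0
i=18: outside box; Z[18]=0
i=19: outside box; Z[19]=0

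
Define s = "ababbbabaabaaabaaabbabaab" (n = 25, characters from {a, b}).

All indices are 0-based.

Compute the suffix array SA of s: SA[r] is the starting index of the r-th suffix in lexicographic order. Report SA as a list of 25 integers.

sorted suffixes:
  #0 SA[0]=11  'aaabaaabbabaab'
  #1 SA[1]=15  'aaabbabaab'
  #2 SA[2]=22  'aab'
  #3 SA[3]=8  'aabaaabaaabbabaab'
  #4 SA[4]=12  'aabaaabbabaab'
  #5 SA[5]=16  'aabbabaab'
  #6 SA[6]=23  'ab'
  #7 SA[7]=9  'abaaabaaabbabaab'
  #8 SA[8]=13  'abaaabbabaab'
  #9 SA[9]=20  'abaab'
  #10 SA[10]=6  'abaabaaabaaabbabaab'
  #11 SA[11]=0  'ababbbabaabaaabaaabbabaab'
  #12 SA[12]=17  'abbabaab'
  #13 SA[13]=2  'abbbabaabaaabaaabbabaab'
  #14 SA[14]=24  'b'
  #15 SA[15]=10  'baaabaaabbabaab'
  #16 SA[16]=14  'baaabbabaab'
  #17 SA[17]=21  'baab'
  #18 SA[18]=7  'baabaaabaaabbabaab'
  #19 SA[19]=19  'babaab'
  #20 SA[20]=5  'babaabaaabaaabbabaab'
  #21 SA[21]=1  'babbbabaabaaabaaabbabaab'
  #22 SA[22]=18  'bbabaab'
  #23 SA[23]=4  'bbabaabaaabaaabbabaab'
  #24 SA[24]=3  'bbbabaabaaabaaabbabaab'

[11, 15, 22, 8, 12, 16, 23, 9, 13, 20, 6, 0, 17, 2, 24, 10, 14, 21, 7, 19, 5, 1, 18, 4, 3]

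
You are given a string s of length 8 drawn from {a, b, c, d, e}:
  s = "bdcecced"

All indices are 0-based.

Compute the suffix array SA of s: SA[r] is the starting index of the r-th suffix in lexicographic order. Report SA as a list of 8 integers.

sorted suffixes:
  #0 SA[0]=0  'bdcecced'
  #1 SA[1]=4  'cced'
  #2 SA[2]=2  'cecced'
  #3 SA[3]=5  'ced'
  #4 SA[4]=7  'd'
  #5 SA[5]=1  'dcecced'
  #6 SA[6]=3  'ecced'
  #7 SA[7]=6  'ed'

[0, 4, 2, 5, 7, 1, 3, 6]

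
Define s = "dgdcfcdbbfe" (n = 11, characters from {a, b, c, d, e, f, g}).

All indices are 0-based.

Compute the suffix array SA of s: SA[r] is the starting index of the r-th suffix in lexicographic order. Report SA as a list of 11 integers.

[7, 8, 5, 3, 6, 2, 0, 10, 4, 9, 1]

sorted suffixes:
  #0 SA[0]=7  'bbfe'
  #1 SA[1]=8  'bfe'
  #2 SA[2]=5  'cdbbfe'
  #3 SA[3]=3  'cfcdbbfe'
  #4 SA[4]=6  'dbbfe'
  #5 SA[5]=2  'dcfcdbbfe'
  #6 SA[6]=0  'dgdcfcdbbfe'
  #7 SA[7]=10  'e'
  #8 SA[8]=4  'fcdbbfe'
  #9 SA[9]=9  'fe'
  #10 SA[10]=1  'gdcfcdbbfe'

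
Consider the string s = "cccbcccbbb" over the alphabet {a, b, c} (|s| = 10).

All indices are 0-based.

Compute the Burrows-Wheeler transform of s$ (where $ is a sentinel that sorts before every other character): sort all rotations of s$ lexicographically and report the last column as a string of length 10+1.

bbbccccccb$

rank  rotation     last
    0  $cccbcccbbb  b
    1  b$cccbcccbb  b
    2  bb$cccbcccb  b
    3  bbb$cccbccc  c
    4  bcccbbb$ccc  c
    5  cbbb$cccbcc  c
    6  cbcccbbb$cc  c
    7  ccbbb$cccbc  c
    8  ccbcccbbb$c  c
    9  cccbbb$cccb  b
   10  cccbcccbbb$  $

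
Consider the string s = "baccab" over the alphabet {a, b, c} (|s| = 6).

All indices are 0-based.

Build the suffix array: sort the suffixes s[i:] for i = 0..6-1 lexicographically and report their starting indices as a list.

rank | idx | suffix
   0 |   4 | ab
   1 |   1 | accab
   2 |   5 | b
   3 |   0 | baccab
   4 |   3 | cab
   5 |   2 | ccab

[4, 1, 5, 0, 3, 2]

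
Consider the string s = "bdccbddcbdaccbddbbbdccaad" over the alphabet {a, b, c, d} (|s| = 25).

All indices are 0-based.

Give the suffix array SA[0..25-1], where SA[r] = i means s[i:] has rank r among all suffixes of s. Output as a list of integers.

rank | idx | suffix
   0 |  22 | aad
   1 |  10 | accbddbbbdccaad
   2 |  23 | ad
   3 |  16 | bbbdccaad
   4 |  17 | bbdccaad
   5 |   8 | bdaccbddbbbdccaad
   6 |  18 | bdccaad
   7 |   0 | bdccbddcbdaccbddbbbdccaad
   8 |  13 | bddbbbdccaad
   9 |   4 | bddcbdaccbddbbbdccaad
  10 |  21 | caad
  11 |   7 | cbdaccbddbbbdccaad
  12 |  12 | cbddbbbdccaad
  13 |   3 | cbddcbdaccbddbbbdccaad
  14 |  20 | ccaad
  15 |  11 | ccbddbbbdccaad
  16 |   2 | ccbddcbdaccbddbbbdccaad
  17 |  24 | d
  18 |   9 | daccbddbbbdccaad
  19 |  15 | dbbbdccaad
  20 |   6 | dcbdaccbddbbbdccaad
  21 |  19 | dccaad
  22 |   1 | dccbddcbdaccbddbbbdccaad
  23 |  14 | ddbbbdccaad
  24 |   5 | ddcbdaccbddbbbdccaad

[22, 10, 23, 16, 17, 8, 18, 0, 13, 4, 21, 7, 12, 3, 20, 11, 2, 24, 9, 15, 6, 19, 1, 14, 5]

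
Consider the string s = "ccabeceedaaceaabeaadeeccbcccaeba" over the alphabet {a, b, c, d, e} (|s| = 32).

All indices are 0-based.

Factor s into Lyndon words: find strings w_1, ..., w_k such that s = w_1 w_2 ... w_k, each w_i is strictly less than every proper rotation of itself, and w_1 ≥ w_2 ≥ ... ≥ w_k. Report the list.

["c", "c", "abeceed", "aace", "aabeaadeeccbcccaeb", "a"]

emit factor 1: 'c' (i=0, period=1)
emit factor 2: 'c' (i=1, period=1)
emit factor 3: 'abeceed' (i=2, period=7)
emit factor 4: 'aace' (i=9, period=4)
emit factor 5: 'aabeaadeeccbcccaeb' (i=13, period=18)
emit factor 6: 'a' (i=31, period=1)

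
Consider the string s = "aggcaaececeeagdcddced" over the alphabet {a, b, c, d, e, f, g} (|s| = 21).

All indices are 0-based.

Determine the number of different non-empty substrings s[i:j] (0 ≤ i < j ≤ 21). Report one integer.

sorted suffixes:
  #0 SA[0]=4  'aaececeeagdcddced'
  #1 SA[1]=5  'aececeeagdcddced'
  #2 SA[2]=12  'agdcddced'
  #3 SA[3]=0  'aggcaaececeeagdcddced'
  #4 SA[4]=3  'caaececeeagdcddced'
  #5 SA[5]=15  'cddced'
  #6 SA[6]=7  'ceceeagdcddced'
  #7 SA[7]=18  'ced'
  #8 SA[8]=9  'ceeagdcddced'
  #9 SA[9]=20  'd'
  #10 SA[10]=14  'dcddced'
  #11 SA[11]=17  'dced'
  #12 SA[12]=16  'ddced'
  #13 SA[13]=11  'eagdcddced'
  #14 SA[14]=6  'ececeeagdcddced'
  #15 SA[15]=8  'eceeagdcddced'
  #16 SA[16]=19  'ed'
  #17 SA[17]=10  'eeagdcddced'
  #18 SA[18]=2  'gcaaececeeagdcddced'
  #19 SA[19]=13  'gdcddced'
  #20 SA[20]=1  'ggcaaececeeagdcddced'

SA = [4, 5, 12, 0, 3, 15, 7, 18, 9, 20, 14, 17, 16, 11, 6, 8, 19, 10, 2, 13, 1]
rank  pair      lcp
   1  s[4:],s[5:]  1  'a'
   2  s[5:],s[12:]  1  'a'
   3  s[12:],s[0:]  2  'ag'
   4  s[0:],s[3:]  0  ''
   5  s[3:],s[15:]  1  'c'
   6  s[15:],s[7:]  1  'c'
   7  s[7:],s[18:]  2  'ce'
   8  s[18:],s[9:]  2  'ce'
   9  s[9:],s[20:]  0  ''
  10  s[20:],s[14:]  1  'd'
  11  s[14:],s[17:]  2  'dc'
  12  s[17:],s[16:]  1  'd'
  13  s[16:],s[11:]  0  ''
  14  s[11:],s[6:]  1  'e'
  15  s[6:],s[8:]  3  'ece'
  16  s[8:],s[19:]  1  'e'
  17  s[19:],s[10:]  1  'e'
  18  s[10:],s[2:]  0  ''
  19  s[2:],s[13:]  1  'g'
  20  s[13:],s[1:]  1  'g'

n(n+1)/2 = 21·22/2 = 231
Σ LCP = 0 + 1 + 1 + 2 + 0 + 1 + 1 + 2 + 2 + 0 + 1 + 2 + 1 + 0 + 1 + 3 + 1 + 1 + 0 + 1 + 1 = 22
distinct = 231 − 22 = 209

209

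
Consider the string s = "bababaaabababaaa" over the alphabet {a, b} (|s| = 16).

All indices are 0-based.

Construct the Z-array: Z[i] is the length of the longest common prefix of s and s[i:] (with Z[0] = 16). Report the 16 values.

[16, 0, 4, 0, 2, 0, 0, 0, 8, 0, 4, 0, 2, 0, 0, 0]

Z[0]=16
i=1: fresh scan; Z[1]=0
i=2: fresh scan; Z[2]=4 grow→box=[2,6)
i=3: min(r-i=3, Z[1]=0)=0; Z[3]=0
i=4: min(r-i=2, Z[2]=4)=2; Z[4]=2
i=5: min(r-i=1, Z[3]=0)=0; Z[5]=0
i=6: fresh scan; Z[6]=0
i=7: fresh scan; Z[7]=0
i=8: fresh scan; Z[8]=8 grow→box=[8,16)
i=9: min(r-i=7, Z[1]=0)=0; Z[9]=0
i=10: min(r-i=6, Z[2]=4)=4; Z[10]=4
i=11: min(r-i=5, Z[3]=0)=0; Z[11]=0
i=12: min(r-i=4, Z[4]=2)=2; Z[12]=2
i=13: min(r-i=3, Z[5]=0)=0; Z[13]=0
i=14: min(r-i=2, Z[6]=0)=0; Z[14]=0
i=15: min(r-i=1, Z[7]=0)=0; Z[15]=0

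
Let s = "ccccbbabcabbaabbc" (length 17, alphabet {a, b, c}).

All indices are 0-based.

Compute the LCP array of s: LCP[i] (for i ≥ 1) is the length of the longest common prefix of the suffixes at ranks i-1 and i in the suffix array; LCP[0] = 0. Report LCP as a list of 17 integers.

[0, 1, 3, 2, 0, 2, 1, 3, 2, 1, 2, 0, 1, 1, 1, 2, 3]

rank | idx | suffix
   0 |  12 | aabbc
   1 |   9 | abbaabbc
   2 |  13 | abbc
   3 |   6 | abcabbaabbc
   4 |  11 | baabbc
   5 |   5 | babcabbaabbc
   6 |  10 | bbaabbc
   7 |   4 | bbabcabbaabbc
   8 |  14 | bbc
   9 |  15 | bc
  10 |   7 | bcabbaabbc
  11 |  16 | c
  12 |   8 | cabbaabbc
  13 |   3 | cbbabcabbaabbc
  14 |   2 | ccbbabcabbaabbc
  15 |   1 | cccbbabcabbaabbc
  16 |   0 | ccccbbabcabbaabbc

SA = [12, 9, 13, 6, 11, 5, 10, 4, 14, 15, 7, 16, 8, 3, 2, 1, 0]
[i] adj suffixes → lcp
  [1] 12/9 → 1 ('a')
  [2] 9/13 → 3 ('abb')
  [3] 13/6 → 2 ('ab')
  [4] 6/11 → 0 ('')
  [5] 11/5 → 2 ('ba')
  [6] 5/10 → 1 ('b')
  [7] 10/4 → 3 ('bba')
  [8] 4/14 → 2 ('bb')
  [9] 14/15 → 1 ('b')
  [10] 15/7 → 2 ('bc')
  [11] 7/16 → 0 ('')
  [12] 16/8 → 1 ('c')
  [13] 8/3 → 1 ('c')
  [14] 3/2 → 1 ('c')
  [15] 2/1 → 2 ('cc')
  [16] 1/0 → 3 ('ccc')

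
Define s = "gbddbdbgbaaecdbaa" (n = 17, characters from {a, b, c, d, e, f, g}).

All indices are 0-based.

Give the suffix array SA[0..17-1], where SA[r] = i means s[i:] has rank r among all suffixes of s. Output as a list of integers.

[16, 15, 9, 10, 14, 8, 4, 1, 6, 12, 13, 3, 5, 2, 11, 7, 0]

rank→(start, suffix):
  0 → (16, 'a')
  1 → (15, 'aa')
  2 → (9, 'aaecdbaa')
  3 → (10, 'aecdbaa')
  4 → (14, 'baa')
  5 → (8, 'baaecdbaa')
  6 → (4, 'bdbgbaaecdbaa')
  7 → (1, 'bddbdbgbaaecdbaa')
  8 → (6, 'bgbaaecdbaa')
  9 → (12, 'cdbaa')
  10 → (13, 'dbaa')
  11 → (3, 'dbdbgbaaecdbaa')
  12 → (5, 'dbgbaaecdbaa')
  13 → (2, 'ddbdbgbaaecdbaa')
  14 → (11, 'ecdbaa')
  15 → (7, 'gbaaecdbaa')
  16 → (0, 'gbddbdbgbaaecdbaa')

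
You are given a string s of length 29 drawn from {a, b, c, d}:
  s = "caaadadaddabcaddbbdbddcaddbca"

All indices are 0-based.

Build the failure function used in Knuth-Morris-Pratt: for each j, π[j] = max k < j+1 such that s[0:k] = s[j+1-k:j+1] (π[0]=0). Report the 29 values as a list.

[0, 0, 0, 0, 0, 0, 0, 0, 0, 0, 0, 0, 1, 2, 0, 0, 0, 0, 0, 0, 0, 0, 1, 2, 0, 0, 0, 1, 2]

π[0] = 0
j=1 s[j]='a': π[1]=0 (border '')
j=2 s[j]='a': π[2]=0 (border '')
j=3 s[j]='a': π[3]=0 (border '')
j=4 s[j]='d': π[4]=0 (border '')
j=5 s[j]='a': π[5]=0 (border '')
j=6 s[j]='d': π[6]=0 (border '')
j=7 s[j]='a': π[7]=0 (border '')
j=8 s[j]='d': π[8]=0 (border '')
j=9 s[j]='d': π[9]=0 (border '')
j=10 s[j]='a': π[10]=0 (border '')
j=11 s[j]='b': π[11]=0 (border '')
j=12 s[j]='c': π[12]=1 (border 'c')
j=13 s[j]='a': π[13]=2 (border 'ca')
j=14 s[j]='d': k: 2→0; π[14]=0 (border '')
j=15 s[j]='d': π[15]=0 (border '')
j=16 s[j]='b': π[16]=0 (border '')
j=17 s[j]='b': π[17]=0 (border '')
j=18 s[j]='d': π[18]=0 (border '')
j=19 s[j]='b': π[19]=0 (border '')
j=20 s[j]='d': π[20]=0 (border '')
j=21 s[j]='d': π[21]=0 (border '')
j=22 s[j]='c': π[22]=1 (border 'c')
j=23 s[j]='a': π[23]=2 (border 'ca')
j=24 s[j]='d': k: 2→0; π[24]=0 (border '')
j=25 s[j]='d': π[25]=0 (border '')
j=26 s[j]='b': π[26]=0 (border '')
j=27 s[j]='c': π[27]=1 (border 'c')
j=28 s[j]='a': π[28]=2 (border 'ca')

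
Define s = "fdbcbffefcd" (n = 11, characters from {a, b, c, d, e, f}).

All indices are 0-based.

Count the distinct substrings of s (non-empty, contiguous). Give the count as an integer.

60

rank→(start, suffix):
  0 → (2, 'bcbffefcd')
  1 → (4, 'bffefcd')
  2 → (3, 'cbffefcd')
  3 → (9, 'cd')
  4 → (10, 'd')
  5 → (1, 'dbcbffefcd')
  6 → (7, 'efcd')
  7 → (8, 'fcd')
  8 → (0, 'fdbcbffefcd')
  9 → (6, 'fefcd')
  10 → (5, 'ffefcd')

SA = [2, 4, 3, 9, 10, 1, 7, 8, 0, 6, 5]
rank  pair      lcp
   1  s[2:],s[4:]  1  'b'
   2  s[4:],s[3:]  0  ''
   3  s[3:],s[9:]  1  'c'
   4  s[9:],s[10:]  0  ''
   5  s[10:],s[1:]  1  'd'
   6  s[1:],s[7:]  0  ''
   7  s[7:],s[8:]  0  ''
   8  s[8:],s[0:]  1  'f'
   9  s[0:],s[6:]  1  'f'
  10  s[6:],s[5:]  1  'f'

n(n+1)/2 = 11·12/2 = 66
Σ LCP = 0 + 1 + 0 + 1 + 0 + 1 + 0 + 0 + 1 + 1 + 1 = 6
distinct = 66 − 6 = 60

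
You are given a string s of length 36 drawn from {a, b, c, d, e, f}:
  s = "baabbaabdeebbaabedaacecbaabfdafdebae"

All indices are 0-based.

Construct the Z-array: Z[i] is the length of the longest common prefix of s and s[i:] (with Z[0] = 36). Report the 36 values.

Z[0]=36
i=1: fresh scan; Z[1]=0
i=2: fresh scan; Z[2]=0
i=3: fresh scan; Z[3]=1 extend→box=[3,4)
i=4: fresh scan; Z[4]=4 extend→box=[4,8)
i=5: min(r-i=3, Z[1]=0)=0; Z[5]=0
i=6: min(r-i=2, Z[2]=0)=0; Z[6]=0
i=7: min(r-i=1, Z[3]=1)=1; Z[7]=1
i=8: fresh scan; Z[8]=0
i=9: fresh scan; Z[9]=0
i=10: fresh scan; Z[10]=0
i=11: fresh scan; Z[11]=1 extend→box=[11,12)
i=12: fresh scan; Z[12]=4 extend→box=[12,16)
i=13: min(r-i=3, Z[1]=0)=0; Z[13]=0
i=14: min(r-i=2, Z[2]=0)=0; Z[14]=0
i=15: min(r-i=1, Z[3]=1)=1; Z[15]=1
i=16: fresh scan; Z[16]=0
i=17: fresh scan; Z[17]=0
i=18: fresh scan; Z[18]=0
i=19: fresh scan; Z[19]=0
i=20: fresh scan; Z[20]=0
i=21: fresh scan; Z[21]=0
i=22: fresh scan; Z[22]=0
i=23: fresh scan; Z[23]=4 extend→box=[23,27)
i=24: min(r-i=3, Z[1]=0)=0; Z[24]=0
i=25: min(r-i=2, Z[2]=0)=0; Z[25]=0
i=26: min(r-i=1, Z[3]=1)=1; Z[26]=1
i=27: fresh scan; Z[27]=0
i=28: fresh scan; Z[28]=0
i=29: fresh scan; Z[29]=0
i=30: fresh scan; Z[30]=0
i=31: fresh scan; Z[31]=0
i=32: fresh scan; Z[32]=0
i=33: fresh scan; Z[33]=2 extend→box=[33,35)
i=34: min(r-i=1, Z[1]=0)=0; Z[34]=0
i=35: fresh scan; Z[35]=0

[36, 0, 0, 1, 4, 0, 0, 1, 0, 0, 0, 1, 4, 0, 0, 1, 0, 0, 0, 0, 0, 0, 0, 4, 0, 0, 1, 0, 0, 0, 0, 0, 0, 2, 0, 0]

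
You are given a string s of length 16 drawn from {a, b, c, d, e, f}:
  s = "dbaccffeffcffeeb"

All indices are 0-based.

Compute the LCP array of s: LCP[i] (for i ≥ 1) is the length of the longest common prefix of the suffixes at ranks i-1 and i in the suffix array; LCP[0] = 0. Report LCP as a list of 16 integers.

[0, 0, 1, 0, 1, 4, 0, 0, 1, 1, 0, 1, 2, 1, 2, 3]

rank→(start, suffix):
  0 → (2, 'accffeffcffeeb')
  1 → (15, 'b')
  2 → (1, 'baccffeffcffeeb')
  3 → (3, 'ccffeffcffeeb')
  4 → (10, 'cffeeb')
  5 → (4, 'cffeffcffeeb')
  6 → (0, 'dbaccffeffcffeeb')
  7 → (14, 'eb')
  8 → (13, 'eeb')
  9 → (7, 'effcffeeb')
  10 → (9, 'fcffeeb')
  11 → (12, 'feeb')
  12 → (6, 'feffcffeeb')
  13 → (8, 'ffcffeeb')
  14 → (11, 'ffeeb')
  15 → (5, 'ffeffcffeeb')

SA = [2, 15, 1, 3, 10, 4, 0, 14, 13, 7, 9, 12, 6, 8, 11, 5]
i: (SA[i-1],SA[i]) lcp shared
  1: (2,15) 0 ''
  2: (15,1) 1 'b'
  3: (1,3) 0 ''
  4: (3,10) 1 'c'
  5: (10,4) 4 'cffe'
  6: (4,0) 0 ''
  7: (0,14) 0 ''
  8: (14,13) 1 'e'
  9: (13,7) 1 'e'
  10: (7,9) 0 ''
  11: (9,12) 1 'f'
  12: (12,6) 2 'fe'
  13: (6,8) 1 'f'
  14: (8,11) 2 'ff'
  15: (11,5) 3 'ffe'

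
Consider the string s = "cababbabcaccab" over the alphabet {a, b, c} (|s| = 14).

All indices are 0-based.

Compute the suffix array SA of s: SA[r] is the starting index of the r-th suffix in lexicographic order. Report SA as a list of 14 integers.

[12, 1, 3, 6, 9, 13, 2, 5, 4, 7, 11, 0, 8, 10]

rank→(start, suffix):
  0 → (12, 'ab')
  1 → (1, 'ababbabcaccab')
  2 → (3, 'abbabcaccab')
  3 → (6, 'abcaccab')
  4 → (9, 'accab')
  5 → (13, 'b')
  6 → (2, 'babbabcaccab')
  7 → (5, 'babcaccab')
  8 → (4, 'bbabcaccab')
  9 → (7, 'bcaccab')
  10 → (11, 'cab')
  11 → (0, 'cababbabcaccab')
  12 → (8, 'caccab')
  13 → (10, 'ccab')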